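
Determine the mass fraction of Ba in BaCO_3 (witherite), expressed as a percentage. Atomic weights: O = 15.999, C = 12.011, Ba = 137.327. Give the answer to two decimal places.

69.59 wt%

Molar mass of BaCO_3: 1×137.327 + 1×12.011 + 3×15.999 = 197.335 g/mol.
Mass of Ba per formula unit: 1 × 137.327 = 137.327 g.
Weight fraction Ba = 137.327 / 197.335 = 0.6959.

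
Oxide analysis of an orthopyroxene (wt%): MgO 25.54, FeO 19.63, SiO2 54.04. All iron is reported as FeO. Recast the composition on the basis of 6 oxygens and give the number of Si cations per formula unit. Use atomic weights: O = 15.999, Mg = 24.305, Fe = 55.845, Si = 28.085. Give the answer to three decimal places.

MgO: 25.54/40.304 = 0.63368 mol → 0.63368 mol Mg, 0.63368 mol O.
FeO: 19.63/71.844 = 0.27323 mol → 0.27323 mol Fe, 0.27323 mol O.
SiO2: 54.04/60.083 = 0.89942 mol → 0.89942 mol Si, 1.79884 mol O.
Total oxygen = 2.70575 mol. Normalization factor = 6/2.70575 = 2.21750.
Si per 6 O = 0.89942 × 2.21750 = 1.994.

1.994 Si apfu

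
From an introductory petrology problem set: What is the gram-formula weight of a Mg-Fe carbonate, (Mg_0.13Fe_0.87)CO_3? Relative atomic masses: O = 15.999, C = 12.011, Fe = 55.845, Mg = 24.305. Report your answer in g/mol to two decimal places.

The formula mass is the sum 0.13·24.305 + 0.87·55.845 + 1·12.011 + 3·15.999.

111.75 g/mol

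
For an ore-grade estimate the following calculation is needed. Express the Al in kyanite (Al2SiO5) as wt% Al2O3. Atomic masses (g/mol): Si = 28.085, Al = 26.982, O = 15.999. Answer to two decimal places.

Formula mass = 162.044 g/mol.
2 Al → 1.0000 mol Al2O3 per formula unit; M(Al2O3) = 101.961, so Al2O3 mass = 101.961 g.
101.961/162.044 × 100 = 62.92 wt%.

62.92 wt%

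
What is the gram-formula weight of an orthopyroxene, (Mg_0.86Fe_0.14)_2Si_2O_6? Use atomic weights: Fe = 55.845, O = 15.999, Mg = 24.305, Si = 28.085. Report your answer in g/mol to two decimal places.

The formula mass is the sum 1.72*24.305 + 0.28*55.845 + 2*28.085 + 6*15.999.

209.61 g/mol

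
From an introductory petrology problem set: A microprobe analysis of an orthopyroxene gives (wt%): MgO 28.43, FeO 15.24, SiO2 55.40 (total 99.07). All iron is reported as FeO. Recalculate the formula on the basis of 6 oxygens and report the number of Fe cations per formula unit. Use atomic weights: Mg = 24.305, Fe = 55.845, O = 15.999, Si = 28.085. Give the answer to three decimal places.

0.461 Fe apfu

28.43 wt% MgO ÷ 40.304 g/mol = 0.70539 mol, giving 0.70539 Mg and 0.70539 O.
15.24 wt% FeO ÷ 71.844 g/mol = 0.21213 mol, giving 0.21213 Fe and 0.21213 O.
55.40 wt% SiO2 ÷ 60.083 g/mol = 0.92206 mol, giving 0.92206 Si and 1.84412 O.
Oxygen sums to 2.76164; scaling by 6/2.76164 = 2.17262 puts the formula on 6 O.
Fe: 0.21213 × 2.17262 = 0.461 atoms per formula unit.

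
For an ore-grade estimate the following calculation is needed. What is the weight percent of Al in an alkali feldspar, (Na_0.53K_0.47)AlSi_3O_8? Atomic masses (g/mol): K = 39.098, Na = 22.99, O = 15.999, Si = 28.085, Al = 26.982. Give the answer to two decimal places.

10.00 mass %

Molar mass of (Na_0.53K_0.47)AlSi_3O_8: 0.53*22.99 + 0.47*39.098 + 1*26.982 + 3*28.085 + 8*15.999 = 269.790 g/mol.
Mass of Al per formula unit: 1 × 26.982 = 26.982 g.
Weight fraction Al = 26.982 / 269.790 = 0.1000.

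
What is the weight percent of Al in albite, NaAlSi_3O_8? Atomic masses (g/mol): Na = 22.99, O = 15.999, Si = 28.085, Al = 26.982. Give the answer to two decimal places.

10.29 mass %

Formula mass = 1*22.99 + 1*26.982 + 3*28.085 + 8*15.999 = 262.219 g/mol, of which 26.982 g is Al.
So Al makes up 26.982/262.219 = 0.1029 of the mass, i.e. 10.29%.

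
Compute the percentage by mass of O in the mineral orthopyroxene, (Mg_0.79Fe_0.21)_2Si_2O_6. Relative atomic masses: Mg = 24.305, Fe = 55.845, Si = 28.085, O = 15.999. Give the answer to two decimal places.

Formula mass = 1.58*24.305 + 0.42*55.845 + 2*28.085 + 6*15.999 = 214.021 g/mol, of which 95.994 g is O.
So O makes up 95.994/214.021 = 0.4485 of the mass, i.e. 44.85%.

44.85 mass %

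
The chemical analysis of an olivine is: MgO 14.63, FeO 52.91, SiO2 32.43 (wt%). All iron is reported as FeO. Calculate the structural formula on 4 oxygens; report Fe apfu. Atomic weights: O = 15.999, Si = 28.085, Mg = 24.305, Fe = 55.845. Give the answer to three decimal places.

MgO (M=40.304): mol = 0.36299; Mg = 0.36299, O = 0.36299.
FeO (M=71.844): mol = 0.73646; Fe = 0.73646, O = 0.73646.
SiO2 (M=60.083): mol = 0.53975; Si = 0.53975, O = 1.07950.
ΣO = 2.17895; factor = 4/ΣO = 1.83575.
Fe apfu = 0.73646 × 1.83575 = 1.352.

1.352 Fe apfu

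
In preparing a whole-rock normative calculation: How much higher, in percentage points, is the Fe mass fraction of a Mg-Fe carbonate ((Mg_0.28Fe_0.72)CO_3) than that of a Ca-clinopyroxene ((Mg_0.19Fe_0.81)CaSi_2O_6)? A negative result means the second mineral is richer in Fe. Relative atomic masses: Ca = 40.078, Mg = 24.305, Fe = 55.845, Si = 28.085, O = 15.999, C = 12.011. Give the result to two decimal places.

18.89 percentage points

Fe in (Mg_0.28Fe_0.72)CO_3: molar mass 107.022 g/mol; 0.72×55.845 = 40.208 g → 37.57 wt%.
Fe in (Mg_0.19Fe_0.81)CaSi_2O_6: molar mass 242.094 g/mol; 0.81×55.845 = 45.234 g → 18.68 wt%.
Difference = 37.57 − 18.68 = 18.89 percentage points.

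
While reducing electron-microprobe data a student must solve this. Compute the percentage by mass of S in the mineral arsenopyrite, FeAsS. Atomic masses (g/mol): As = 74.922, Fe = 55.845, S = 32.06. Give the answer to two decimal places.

19.69 weight percent

M(FeAsS) = 162.827 g/mol.
S contributes 1 × 32.06 = 32.060 g per mole.
32.060/162.827 = 0.1969 → 19.69%.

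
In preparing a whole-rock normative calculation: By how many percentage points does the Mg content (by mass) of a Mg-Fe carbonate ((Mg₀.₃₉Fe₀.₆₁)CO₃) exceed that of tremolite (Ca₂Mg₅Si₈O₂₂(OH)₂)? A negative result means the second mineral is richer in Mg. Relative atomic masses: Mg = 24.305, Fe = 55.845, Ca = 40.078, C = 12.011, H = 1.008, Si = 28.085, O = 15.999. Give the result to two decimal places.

-5.81 percentage points

First mineral: 9.479 g Mg in 103.552 g formula = 9.15 wt% Mg.
Second mineral: 121.525 g Mg in 812.353 g formula = 14.96 wt% Mg.
9.15% − 14.96% gives a difference of -5.81 percentage points.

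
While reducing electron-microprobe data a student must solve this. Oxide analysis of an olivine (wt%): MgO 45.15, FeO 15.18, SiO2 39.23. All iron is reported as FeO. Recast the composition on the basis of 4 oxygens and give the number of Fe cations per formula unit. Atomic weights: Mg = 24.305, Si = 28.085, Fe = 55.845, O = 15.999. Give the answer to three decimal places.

0.320 Fe apfu

45.15 wt% MgO ÷ 40.304 g/mol = 1.12024 mol, giving 1.12024 Mg and 1.12024 O.
15.18 wt% FeO ÷ 71.844 g/mol = 0.21129 mol, giving 0.21129 Fe and 0.21129 O.
39.23 wt% SiO2 ÷ 60.083 g/mol = 0.65293 mol, giving 0.65293 Si and 1.30586 O.
Oxygen sums to 2.63739; scaling by 4/2.63739 = 1.51665 puts the formula on 4 O.
Fe: 0.21129 × 1.51665 = 0.320 atoms per formula unit.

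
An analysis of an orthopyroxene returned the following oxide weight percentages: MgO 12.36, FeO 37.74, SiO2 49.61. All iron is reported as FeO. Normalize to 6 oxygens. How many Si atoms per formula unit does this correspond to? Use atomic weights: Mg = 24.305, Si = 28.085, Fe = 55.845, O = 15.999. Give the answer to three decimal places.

1.995 Si apfu

12.36 wt% MgO ÷ 40.304 g/mol = 0.30667 mol, giving 0.30667 Mg and 0.30667 O.
37.74 wt% FeO ÷ 71.844 g/mol = 0.52530 mol, giving 0.52530 Fe and 0.52530 O.
49.61 wt% SiO2 ÷ 60.083 g/mol = 0.82569 mol, giving 0.82569 Si and 1.65138 O.
Oxygen sums to 2.48335; scaling by 6/2.48335 = 2.41609 puts the formula on 6 O.
Si: 0.82569 × 2.41609 = 1.995 atoms per formula unit.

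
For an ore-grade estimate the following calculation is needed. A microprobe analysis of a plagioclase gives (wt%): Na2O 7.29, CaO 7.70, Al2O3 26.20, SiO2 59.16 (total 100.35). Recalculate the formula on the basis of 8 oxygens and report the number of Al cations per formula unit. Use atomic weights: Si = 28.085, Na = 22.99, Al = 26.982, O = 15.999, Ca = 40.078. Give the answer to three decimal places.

7.29 wt% Na2O ÷ 61.979 g/mol = 0.11762 mol, giving 0.23524 Na and 0.11762 O.
7.70 wt% CaO ÷ 56.077 g/mol = 0.13731 mol, giving 0.13731 Ca and 0.13731 O.
26.20 wt% Al2O3 ÷ 101.961 g/mol = 0.25696 mol, giving 0.51392 Al and 0.77088 O.
59.16 wt% SiO2 ÷ 60.083 g/mol = 0.98464 mol, giving 0.98464 Si and 1.96928 O.
Oxygen sums to 2.99509; scaling by 8/2.99509 = 2.67104 puts the formula on 8 O.
Al: 0.51392 × 2.67104 = 1.373 atoms per formula unit.

1.373 Al apfu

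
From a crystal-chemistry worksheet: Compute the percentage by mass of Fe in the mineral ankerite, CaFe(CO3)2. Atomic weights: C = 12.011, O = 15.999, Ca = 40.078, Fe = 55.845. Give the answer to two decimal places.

M(CaFe(CO3)2) = 215.939 g/mol.
Fe contributes 1 × 55.845 = 55.845 g per mole.
55.845/215.939 = 0.2586 → 25.86%.

25.86 weight percent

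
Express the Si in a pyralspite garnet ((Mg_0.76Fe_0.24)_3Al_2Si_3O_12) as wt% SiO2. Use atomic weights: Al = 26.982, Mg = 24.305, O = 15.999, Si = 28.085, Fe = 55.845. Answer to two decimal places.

42.33 wt%

M((Mg_0.76Fe_0.24)_3Al_2Si_3O_12) = 425.831 g/mol; M(SiO2) = 60.083 g/mol.
Moles SiO2 per formula unit = 3 Si ÷ 1 = 3.0000.
SiO2 fraction = (3.0000 × 60.083) / 425.831 = 180.249/425.831 = 0.4233.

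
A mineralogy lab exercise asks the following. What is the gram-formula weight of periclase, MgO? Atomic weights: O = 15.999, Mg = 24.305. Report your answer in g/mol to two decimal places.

40.30 g/mol

Mg: 1 × 24.305 = 24.3050
O: 1 × 15.999 = 15.9990
Summing the contributions gives the formula mass.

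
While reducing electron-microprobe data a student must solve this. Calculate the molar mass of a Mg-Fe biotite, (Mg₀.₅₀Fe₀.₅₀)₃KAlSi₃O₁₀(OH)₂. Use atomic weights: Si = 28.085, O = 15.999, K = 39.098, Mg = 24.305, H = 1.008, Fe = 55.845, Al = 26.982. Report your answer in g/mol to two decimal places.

464.56 g/mol

M = 1.50×24.305 + 1.50×55.845 + 1×39.098 + 1×26.982 + 3×28.085 + 12×15.999 + 2×1.008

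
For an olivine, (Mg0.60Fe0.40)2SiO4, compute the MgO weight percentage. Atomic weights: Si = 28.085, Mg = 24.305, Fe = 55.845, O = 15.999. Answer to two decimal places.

M((Mg0.60Fe0.40)2SiO4) = 165.923 g/mol; M(MgO) = 40.304 g/mol.
Moles MgO per formula unit = 1.20 Mg ÷ 1 = 1.2000.
MgO fraction = (1.2000 × 40.304) / 165.923 = 48.365/165.923 = 0.2915.

29.15 wt%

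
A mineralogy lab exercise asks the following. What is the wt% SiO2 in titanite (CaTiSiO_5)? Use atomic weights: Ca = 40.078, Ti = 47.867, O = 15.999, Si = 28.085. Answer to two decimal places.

30.65 wt%

Formula mass = 196.025 g/mol.
1 Si → 1.0000 mol SiO2 per formula unit; M(SiO2) = 60.083, so SiO2 mass = 60.083 g.
60.083/196.025 × 100 = 30.65 wt%.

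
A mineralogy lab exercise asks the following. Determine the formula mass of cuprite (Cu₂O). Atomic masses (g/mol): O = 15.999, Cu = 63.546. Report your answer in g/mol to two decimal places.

143.09 g/mol

Cu: 2 × 63.546 = 127.0920
O: 1 × 15.999 = 15.9990
Summing the contributions gives the formula mass.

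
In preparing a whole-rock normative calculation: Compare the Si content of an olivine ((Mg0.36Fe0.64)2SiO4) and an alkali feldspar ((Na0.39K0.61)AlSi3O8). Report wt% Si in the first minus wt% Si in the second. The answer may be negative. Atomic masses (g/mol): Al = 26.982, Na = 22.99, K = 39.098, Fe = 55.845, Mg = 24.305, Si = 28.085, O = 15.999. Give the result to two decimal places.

Si in (Mg0.36Fe0.64)2SiO4: molar mass 181.062 g/mol; 1×28.085 = 28.085 g → 15.51 wt%.
Si in (Na0.39K0.61)AlSi3O8: molar mass 272.045 g/mol; 3×28.085 = 84.255 g → 30.97 wt%.
Difference = 15.51 − 30.97 = -15.46 percentage points.

-15.46 percentage points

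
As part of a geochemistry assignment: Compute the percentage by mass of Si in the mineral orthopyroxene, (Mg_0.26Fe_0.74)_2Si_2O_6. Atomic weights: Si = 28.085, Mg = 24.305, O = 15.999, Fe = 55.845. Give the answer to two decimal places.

M((Mg_0.26Fe_0.74)_2Si_2O_6) = 247.453 g/mol.
Si contributes 2 × 28.085 = 56.170 g per mole.
56.170/247.453 = 0.2270 → 22.70%.

22.70 weight percent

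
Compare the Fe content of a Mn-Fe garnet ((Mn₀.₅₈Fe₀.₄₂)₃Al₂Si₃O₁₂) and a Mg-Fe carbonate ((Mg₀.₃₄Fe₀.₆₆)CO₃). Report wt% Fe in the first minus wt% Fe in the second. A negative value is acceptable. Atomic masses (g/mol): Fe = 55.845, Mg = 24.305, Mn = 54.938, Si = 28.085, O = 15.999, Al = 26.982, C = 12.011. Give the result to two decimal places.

-20.88 percentage points

First mineral: 70.365 g Fe in 496.164 g formula = 14.18 wt% Fe.
Second mineral: 36.858 g Fe in 105.129 g formula = 35.06 wt% Fe.
14.18% − 35.06% gives a difference of -20.88 percentage points.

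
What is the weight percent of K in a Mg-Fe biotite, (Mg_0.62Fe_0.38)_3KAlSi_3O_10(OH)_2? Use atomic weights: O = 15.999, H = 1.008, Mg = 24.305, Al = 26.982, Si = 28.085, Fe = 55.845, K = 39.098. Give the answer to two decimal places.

8.63 wt%

M((Mg_0.62Fe_0.38)_3KAlSi_3O_10(OH)_2) = 453.210 g/mol.
K contributes 1 × 39.098 = 39.098 g per mole.
39.098/453.210 = 0.0863 → 8.63%.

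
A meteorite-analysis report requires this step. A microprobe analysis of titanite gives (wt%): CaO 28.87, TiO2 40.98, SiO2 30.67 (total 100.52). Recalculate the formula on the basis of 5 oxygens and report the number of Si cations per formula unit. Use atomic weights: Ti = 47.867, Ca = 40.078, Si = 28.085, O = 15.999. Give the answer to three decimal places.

28.87 wt% CaO ÷ 56.077 g/mol = 0.51483 mol, giving 0.51483 Ca and 0.51483 O.
40.98 wt% TiO2 ÷ 79.865 g/mol = 0.51312 mol, giving 0.51312 Ti and 1.02624 O.
30.67 wt% SiO2 ÷ 60.083 g/mol = 0.51046 mol, giving 0.51046 Si and 1.02092 O.
Oxygen sums to 2.56199; scaling by 5/2.56199 = 1.95161 puts the formula on 5 O.
Si: 0.51046 × 1.95161 = 0.996 atoms per formula unit.

0.996 Si apfu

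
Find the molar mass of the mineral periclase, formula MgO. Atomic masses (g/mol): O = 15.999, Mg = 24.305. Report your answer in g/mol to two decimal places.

40.30 g/mol

Mg: 1 × 24.305 = 24.3050
O: 1 × 15.999 = 15.9990
Summing the contributions gives the formula mass.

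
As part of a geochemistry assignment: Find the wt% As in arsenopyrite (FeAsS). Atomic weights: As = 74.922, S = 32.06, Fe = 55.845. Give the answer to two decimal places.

M(FeAsS) = 162.827 g/mol.
As contributes 1 × 74.922 = 74.922 g per mole.
74.922/162.827 = 0.4601 → 46.01%.

46.01 weight percent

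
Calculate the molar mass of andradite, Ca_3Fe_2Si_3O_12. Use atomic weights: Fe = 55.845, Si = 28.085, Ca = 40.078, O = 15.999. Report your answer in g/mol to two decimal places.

508.17 g/mol

M = 3·40.078 + 2·55.845 + 3·28.085 + 12·15.999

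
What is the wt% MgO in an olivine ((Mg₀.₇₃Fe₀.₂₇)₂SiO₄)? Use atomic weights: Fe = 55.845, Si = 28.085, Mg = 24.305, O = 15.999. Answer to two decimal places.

Formula mass = 157.723 g/mol.
1.46 Mg → 1.4600 mol MgO per formula unit; M(MgO) = 40.304, so MgO mass = 58.844 g.
58.844/157.723 × 100 = 37.31 wt%.

37.31 wt%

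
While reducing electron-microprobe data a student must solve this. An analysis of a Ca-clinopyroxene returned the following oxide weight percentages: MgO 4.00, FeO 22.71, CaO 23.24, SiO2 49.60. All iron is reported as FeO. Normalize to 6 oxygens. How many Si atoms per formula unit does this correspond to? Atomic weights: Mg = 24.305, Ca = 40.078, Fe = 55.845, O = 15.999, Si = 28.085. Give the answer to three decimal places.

1.997 Si apfu

MgO: 4.00/40.304 = 0.09925 mol → 0.09925 mol Mg, 0.09925 mol O.
FeO: 22.71/71.844 = 0.31610 mol → 0.31610 mol Fe, 0.31610 mol O.
CaO: 23.24/56.077 = 0.41443 mol → 0.41443 mol Ca, 0.41443 mol O.
SiO2: 49.60/60.083 = 0.82552 mol → 0.82552 mol Si, 1.65104 mol O.
Total oxygen = 2.48082 mol. Normalization factor = 6/2.48082 = 2.41856.
Si per 6 O = 0.82552 × 2.41856 = 1.997.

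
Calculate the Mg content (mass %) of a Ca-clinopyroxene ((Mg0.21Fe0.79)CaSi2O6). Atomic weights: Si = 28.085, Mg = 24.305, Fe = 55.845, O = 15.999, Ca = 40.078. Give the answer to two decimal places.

M((Mg0.21Fe0.79)CaSi2O6) = 241.464 g/mol.
Mg contributes 0.21 × 24.305 = 5.104 g per mole.
5.104/241.464 = 0.0211 → 2.11%.

2.11 mass %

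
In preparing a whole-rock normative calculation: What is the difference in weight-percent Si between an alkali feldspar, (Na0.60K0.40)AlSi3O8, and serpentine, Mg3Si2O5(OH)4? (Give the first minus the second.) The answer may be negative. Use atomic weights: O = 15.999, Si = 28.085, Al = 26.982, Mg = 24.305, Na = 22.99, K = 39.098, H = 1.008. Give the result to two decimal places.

11.09 percentage points

M((Na0.60K0.40)AlSi3O8) = 268.662 g/mol, so wt% Si = 84.255/268.662 × 100 = 31.36%.
M(Mg3Si2O5(OH)4) = 277.108 g/mol, so wt% Si = 56.170/277.108 × 100 = 20.27%.
31.36 − 20.27 = 11.09 pp.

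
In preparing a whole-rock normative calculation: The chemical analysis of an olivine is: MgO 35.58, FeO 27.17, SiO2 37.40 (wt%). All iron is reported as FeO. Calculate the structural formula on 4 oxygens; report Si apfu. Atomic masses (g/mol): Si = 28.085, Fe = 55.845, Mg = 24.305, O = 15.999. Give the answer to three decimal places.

0.994 Si apfu

MgO: 35.58/40.304 = 0.88279 mol → 0.88279 mol Mg, 0.88279 mol O.
FeO: 27.17/71.844 = 0.37818 mol → 0.37818 mol Fe, 0.37818 mol O.
SiO2: 37.40/60.083 = 0.62247 mol → 0.62247 mol Si, 1.24494 mol O.
Total oxygen = 2.50591 mol. Normalization factor = 4/2.50591 = 1.59623.
Si per 4 O = 0.62247 × 1.59623 = 0.994.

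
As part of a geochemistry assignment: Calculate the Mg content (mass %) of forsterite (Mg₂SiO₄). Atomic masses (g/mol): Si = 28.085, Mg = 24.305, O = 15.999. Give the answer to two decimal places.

Molar mass of Mg₂SiO₄: 2*24.305 + 1*28.085 + 4*15.999 = 140.691 g/mol.
Mass of Mg per formula unit: 2 × 24.305 = 48.610 g.
Weight fraction Mg = 48.610 / 140.691 = 0.3455.

34.55 mass %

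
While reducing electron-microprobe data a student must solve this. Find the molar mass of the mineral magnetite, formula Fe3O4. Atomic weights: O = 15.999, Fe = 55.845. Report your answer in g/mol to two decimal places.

231.53 g/mol

M = 3*55.845 + 4*15.999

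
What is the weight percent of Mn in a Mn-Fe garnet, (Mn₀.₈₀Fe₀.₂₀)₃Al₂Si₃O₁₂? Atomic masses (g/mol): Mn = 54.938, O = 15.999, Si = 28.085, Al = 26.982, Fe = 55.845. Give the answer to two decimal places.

Molar mass of (Mn₀.₈₀Fe₀.₂₀)₃Al₂Si₃O₁₂: 2.40*54.938 + 0.60*55.845 + 2*26.982 + 3*28.085 + 12*15.999 = 495.565 g/mol.
Mass of Mn per formula unit: 2.40 × 54.938 = 131.851 g.
Weight fraction Mn = 131.851 / 495.565 = 0.2661.

26.61 weight percent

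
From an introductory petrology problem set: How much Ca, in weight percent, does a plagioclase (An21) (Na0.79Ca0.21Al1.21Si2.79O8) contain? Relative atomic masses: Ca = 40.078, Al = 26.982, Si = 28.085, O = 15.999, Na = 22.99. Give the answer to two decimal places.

3.17 weight percent

Molar mass of Na0.79Ca0.21Al1.21Si2.79O8: 0.79·22.99 + 0.21·40.078 + 1.21·26.982 + 2.79·28.085 + 8·15.999 = 265.576 g/mol.
Mass of Ca per formula unit: 0.21 × 40.078 = 8.416 g.
Weight fraction Ca = 8.416 / 265.576 = 0.0317.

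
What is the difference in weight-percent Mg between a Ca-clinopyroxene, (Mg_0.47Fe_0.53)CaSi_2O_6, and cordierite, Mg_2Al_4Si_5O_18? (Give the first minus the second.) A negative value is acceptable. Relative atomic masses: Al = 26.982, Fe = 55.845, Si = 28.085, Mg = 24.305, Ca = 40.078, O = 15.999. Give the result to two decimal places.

M((Mg_0.47Fe_0.53)CaSi_2O_6) = 233.263 g/mol, so wt% Mg = 11.423/233.263 × 100 = 4.90%.
M(Mg_2Al_4Si_5O_18) = 584.945 g/mol, so wt% Mg = 48.610/584.945 × 100 = 8.31%.
4.90 − 8.31 = -3.41 pp.

-3.41 percentage points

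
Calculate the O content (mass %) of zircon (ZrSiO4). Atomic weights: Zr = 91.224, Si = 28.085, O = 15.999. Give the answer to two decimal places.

34.91 mass %

Molar mass of ZrSiO4: 1·91.224 + 1·28.085 + 4·15.999 = 183.305 g/mol.
Mass of O per formula unit: 4 × 15.999 = 63.996 g.
Weight fraction O = 63.996 / 183.305 = 0.3491.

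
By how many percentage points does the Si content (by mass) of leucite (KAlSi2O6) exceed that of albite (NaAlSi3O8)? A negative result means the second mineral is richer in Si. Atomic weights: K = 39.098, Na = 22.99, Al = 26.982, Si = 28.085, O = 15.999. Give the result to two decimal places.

-6.39 percentage points

First mineral: 56.170 g Si in 218.244 g formula = 25.74 wt% Si.
Second mineral: 84.255 g Si in 262.219 g formula = 32.13 wt% Si.
25.74% − 32.13% gives a difference of -6.39 percentage points.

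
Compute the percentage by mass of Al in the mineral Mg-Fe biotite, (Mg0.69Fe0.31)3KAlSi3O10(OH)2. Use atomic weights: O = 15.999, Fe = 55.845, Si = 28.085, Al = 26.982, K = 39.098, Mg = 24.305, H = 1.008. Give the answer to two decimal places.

6.04 weight percent

Formula mass = 2.07×24.305 + 0.93×55.845 + 1×39.098 + 1×26.982 + 3×28.085 + 12×15.999 + 2×1.008 = 446.586 g/mol, of which 26.982 g is Al.
So Al makes up 26.982/446.586 = 0.0604 of the mass, i.e. 6.04%.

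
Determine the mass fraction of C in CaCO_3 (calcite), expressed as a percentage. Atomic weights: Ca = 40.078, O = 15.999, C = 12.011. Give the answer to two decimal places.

12.00 mass %

Formula mass = 1*40.078 + 1*12.011 + 3*15.999 = 100.086 g/mol, of which 12.011 g is C.
So C makes up 12.011/100.086 = 0.1200 of the mass, i.e. 12.00%.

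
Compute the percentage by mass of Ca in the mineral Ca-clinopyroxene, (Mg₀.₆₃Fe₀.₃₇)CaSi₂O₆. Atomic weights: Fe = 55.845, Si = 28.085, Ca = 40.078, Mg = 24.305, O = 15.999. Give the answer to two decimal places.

Formula mass = 0.63·24.305 + 0.37·55.845 + 1·40.078 + 2·28.085 + 6·15.999 = 228.217 g/mol, of which 40.078 g is Ca.
So Ca makes up 40.078/228.217 = 0.1756 of the mass, i.e. 17.56%.

17.56 mass %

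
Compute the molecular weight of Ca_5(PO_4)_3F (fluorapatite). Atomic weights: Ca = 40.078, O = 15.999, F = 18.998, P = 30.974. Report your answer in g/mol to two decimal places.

504.30 g/mol

Ca: 5 × 40.078 = 200.3900
P: 3 × 30.974 = 92.9220
O: 12 × 15.999 = 191.9880
F: 1 × 18.998 = 18.9980
Summing the contributions gives the formula mass.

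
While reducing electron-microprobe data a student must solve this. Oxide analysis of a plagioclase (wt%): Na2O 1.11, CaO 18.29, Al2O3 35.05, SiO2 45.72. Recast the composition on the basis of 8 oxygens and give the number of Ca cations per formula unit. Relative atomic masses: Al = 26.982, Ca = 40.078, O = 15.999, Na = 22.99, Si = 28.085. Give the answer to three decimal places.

0.901 Ca apfu

Na2O (M=61.979): mol = 0.01791; Na = 0.03582, O = 0.01791.
CaO (M=56.077): mol = 0.32616; Ca = 0.32616, O = 0.32616.
Al2O3 (M=101.961): mol = 0.34376; Al = 0.68752, O = 1.03128.
SiO2 (M=60.083): mol = 0.76095; Si = 0.76095, O = 1.52190.
ΣO = 2.89725; factor = 8/ΣO = 2.76124.
Ca apfu = 0.32616 × 2.76124 = 0.901.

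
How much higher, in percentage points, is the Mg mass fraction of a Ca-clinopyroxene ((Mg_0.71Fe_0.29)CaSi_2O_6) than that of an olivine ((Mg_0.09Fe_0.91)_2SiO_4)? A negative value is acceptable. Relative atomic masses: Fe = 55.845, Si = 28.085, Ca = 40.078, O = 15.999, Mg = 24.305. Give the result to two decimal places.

First mineral: 17.257 g Mg in 225.694 g formula = 7.65 wt% Mg.
Second mineral: 4.375 g Mg in 198.094 g formula = 2.21 wt% Mg.
7.65% − 2.21% gives a difference of 5.44 percentage points.

5.44 percentage points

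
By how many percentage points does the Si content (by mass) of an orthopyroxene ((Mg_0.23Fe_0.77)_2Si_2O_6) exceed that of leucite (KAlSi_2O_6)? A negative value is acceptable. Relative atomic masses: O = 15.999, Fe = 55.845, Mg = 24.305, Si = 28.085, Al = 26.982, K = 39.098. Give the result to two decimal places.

First mineral: 56.170 g Si in 249.346 g formula = 22.53 wt% Si.
Second mineral: 56.170 g Si in 218.244 g formula = 25.74 wt% Si.
22.53% − 25.74% gives a difference of -3.21 percentage points.

-3.21 percentage points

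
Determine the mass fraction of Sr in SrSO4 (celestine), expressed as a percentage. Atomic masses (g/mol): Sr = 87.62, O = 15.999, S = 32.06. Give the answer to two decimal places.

Formula mass = 1×87.62 + 1×32.06 + 4×15.999 = 183.676 g/mol, of which 87.620 g is Sr.
So Sr makes up 87.620/183.676 = 0.4770 of the mass, i.e. 47.70%.

47.70 weight percent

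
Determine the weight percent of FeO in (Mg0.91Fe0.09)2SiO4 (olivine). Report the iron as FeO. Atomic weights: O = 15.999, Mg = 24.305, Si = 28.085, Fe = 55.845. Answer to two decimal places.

M((Mg0.91Fe0.09)2SiO4) = 146.368 g/mol; M(FeO) = 71.844 g/mol.
Moles FeO per formula unit = 0.18 Fe ÷ 1 = 0.1800.
FeO fraction = (0.1800 × 71.844) / 146.368 = 12.932/146.368 = 0.0884.

8.84 wt%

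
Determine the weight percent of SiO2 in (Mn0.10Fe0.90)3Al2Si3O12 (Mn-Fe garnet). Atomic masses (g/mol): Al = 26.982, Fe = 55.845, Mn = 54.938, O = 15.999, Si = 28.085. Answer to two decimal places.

Formula mass = 497.470 g/mol.
3 Si → 3.0000 mol SiO2 per formula unit; M(SiO2) = 60.083, so SiO2 mass = 180.249 g.
180.249/497.470 × 100 = 36.23 wt%.

36.23 wt%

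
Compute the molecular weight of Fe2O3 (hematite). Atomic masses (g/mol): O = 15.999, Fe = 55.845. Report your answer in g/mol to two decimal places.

M = 2·55.845 + 3·15.999

159.69 g/mol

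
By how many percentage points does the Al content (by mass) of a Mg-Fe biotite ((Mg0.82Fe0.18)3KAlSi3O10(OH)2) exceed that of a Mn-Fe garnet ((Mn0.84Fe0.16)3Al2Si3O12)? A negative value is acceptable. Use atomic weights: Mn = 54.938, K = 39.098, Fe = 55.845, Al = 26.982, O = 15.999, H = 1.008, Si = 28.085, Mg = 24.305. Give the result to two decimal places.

Al in (Mg0.82Fe0.18)3KAlSi3O10(OH)2: molar mass 434.286 g/mol; 1×26.982 = 26.982 g → 6.21 wt%.
Al in (Mn0.84Fe0.16)3Al2Si3O12: molar mass 495.456 g/mol; 2×26.982 = 53.964 g → 10.89 wt%.
Difference = 6.21 − 10.89 = -4.68 percentage points.

-4.68 percentage points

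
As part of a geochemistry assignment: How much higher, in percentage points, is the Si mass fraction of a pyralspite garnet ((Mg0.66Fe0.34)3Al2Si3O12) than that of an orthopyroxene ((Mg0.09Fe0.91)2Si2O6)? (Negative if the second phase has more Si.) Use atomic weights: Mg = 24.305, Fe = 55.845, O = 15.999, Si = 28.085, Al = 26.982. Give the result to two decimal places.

-2.40 percentage points

First mineral: 84.255 g Si in 435.293 g formula = 19.36 wt% Si.
Second mineral: 56.170 g Si in 258.177 g formula = 21.76 wt% Si.
19.36% − 21.76% gives a difference of -2.40 percentage points.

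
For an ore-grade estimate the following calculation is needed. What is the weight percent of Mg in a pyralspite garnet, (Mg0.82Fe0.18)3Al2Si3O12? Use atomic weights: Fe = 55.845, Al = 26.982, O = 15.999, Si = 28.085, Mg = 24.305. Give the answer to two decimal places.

14.23 wt%

M((Mg0.82Fe0.18)3Al2Si3O12) = 420.154 g/mol.
Mg contributes 2.46 × 24.305 = 59.790 g per mole.
59.790/420.154 = 0.1423 → 14.23%.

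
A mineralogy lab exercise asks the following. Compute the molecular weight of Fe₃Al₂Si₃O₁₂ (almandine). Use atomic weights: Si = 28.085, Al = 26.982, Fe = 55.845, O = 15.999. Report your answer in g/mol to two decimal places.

M = 3*55.845 + 2*26.982 + 3*28.085 + 12*15.999

497.74 g/mol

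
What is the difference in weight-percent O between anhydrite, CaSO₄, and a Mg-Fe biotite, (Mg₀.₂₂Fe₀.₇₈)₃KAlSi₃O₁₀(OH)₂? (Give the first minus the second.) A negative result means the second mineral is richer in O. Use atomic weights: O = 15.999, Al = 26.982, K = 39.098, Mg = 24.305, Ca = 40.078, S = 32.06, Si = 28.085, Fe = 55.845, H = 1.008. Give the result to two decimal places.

7.91 percentage points

M(CaSO₄) = 136.134 g/mol, so wt% O = 63.996/136.134 × 100 = 47.01%.
M((Mg₀.₂₂Fe₀.₇₈)₃KAlSi₃O₁₀(OH)₂) = 491.058 g/mol, so wt% O = 191.988/491.058 × 100 = 39.10%.
47.01 − 39.10 = 7.91 pp.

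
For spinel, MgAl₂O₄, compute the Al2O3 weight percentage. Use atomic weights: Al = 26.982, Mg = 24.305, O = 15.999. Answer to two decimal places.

71.67 wt%

M(MgAl₂O₄) = 142.265 g/mol; M(Al2O3) = 101.961 g/mol.
Moles Al2O3 per formula unit = 2 Al ÷ 2 = 1.0000.
Al2O3 fraction = (1.0000 × 101.961) / 142.265 = 101.961/142.265 = 0.7167.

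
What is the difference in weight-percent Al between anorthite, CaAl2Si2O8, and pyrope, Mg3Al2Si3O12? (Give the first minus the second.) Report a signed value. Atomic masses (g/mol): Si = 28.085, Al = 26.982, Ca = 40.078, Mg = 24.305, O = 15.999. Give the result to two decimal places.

First mineral: 53.964 g Al in 278.204 g formula = 19.40 wt% Al.
Second mineral: 53.964 g Al in 403.122 g formula = 13.39 wt% Al.
19.40% − 13.39% gives a difference of 6.01 percentage points.

6.01 percentage points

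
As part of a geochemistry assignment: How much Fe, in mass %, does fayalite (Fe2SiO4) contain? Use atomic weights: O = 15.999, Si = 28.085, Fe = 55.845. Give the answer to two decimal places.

Molar mass of Fe2SiO4: 2*55.845 + 1*28.085 + 4*15.999 = 203.771 g/mol.
Mass of Fe per formula unit: 2 × 55.845 = 111.690 g.
Weight fraction Fe = 111.690 / 203.771 = 0.5481.

54.81 mass %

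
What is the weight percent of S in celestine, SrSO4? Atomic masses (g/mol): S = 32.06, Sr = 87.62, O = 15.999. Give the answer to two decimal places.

M(SrSO4) = 183.676 g/mol.
S contributes 1 × 32.06 = 32.060 g per mole.
32.060/183.676 = 0.1745 → 17.45%.

17.45 mass %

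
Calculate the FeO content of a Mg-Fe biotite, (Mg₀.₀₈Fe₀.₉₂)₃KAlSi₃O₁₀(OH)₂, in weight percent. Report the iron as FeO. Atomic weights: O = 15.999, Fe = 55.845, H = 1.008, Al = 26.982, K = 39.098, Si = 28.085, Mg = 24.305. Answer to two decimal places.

39.32 wt%

Molar mass of (Mg₀.₀₈Fe₀.₉₂)₃KAlSi₃O₁₀(OH)₂ = 0.24*24.305 + 2.76*55.845 + 1*39.098 + 1*26.982 + 3*28.085 + 12*15.999 + 2*1.008 = 504.304 g/mol.
Each formula unit contains 2.76 Fe, equivalent to 2.76/1 = 2.7600 mol FeO.
M(FeO) = 1×55.845 + 1×15.999 = 71.844 g/mol.
Mass of FeO per formula unit = 2.7600 × 71.844 = 198.289 g.
FeO wt% = 198.289 / 504.304 × 100 = 39.32%.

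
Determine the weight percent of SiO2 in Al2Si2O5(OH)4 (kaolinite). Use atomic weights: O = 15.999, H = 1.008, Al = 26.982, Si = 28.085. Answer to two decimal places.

Formula mass = 258.157 g/mol.
2 Si → 2.0000 mol SiO2 per formula unit; M(SiO2) = 60.083, so SiO2 mass = 120.166 g.
120.166/258.157 × 100 = 46.55 wt%.

46.55 wt%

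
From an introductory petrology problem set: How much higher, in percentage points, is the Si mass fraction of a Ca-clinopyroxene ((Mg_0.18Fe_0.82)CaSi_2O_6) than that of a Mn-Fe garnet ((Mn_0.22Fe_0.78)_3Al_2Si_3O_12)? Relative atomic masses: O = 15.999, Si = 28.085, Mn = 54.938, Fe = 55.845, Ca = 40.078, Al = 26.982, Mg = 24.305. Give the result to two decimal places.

First mineral: 56.170 g Si in 242.410 g formula = 23.17 wt% Si.
Second mineral: 84.255 g Si in 497.143 g formula = 16.95 wt% Si.
23.17% − 16.95% gives a difference of 6.22 percentage points.

6.22 percentage points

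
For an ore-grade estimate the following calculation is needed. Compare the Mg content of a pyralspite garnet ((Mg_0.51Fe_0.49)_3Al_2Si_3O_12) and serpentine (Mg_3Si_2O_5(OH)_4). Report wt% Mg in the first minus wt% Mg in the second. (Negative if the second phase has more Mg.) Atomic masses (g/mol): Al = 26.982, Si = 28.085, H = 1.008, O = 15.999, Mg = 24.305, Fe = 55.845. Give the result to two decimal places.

Mg in (Mg_0.51Fe_0.49)_3Al_2Si_3O_12: molar mass 449.486 g/mol; 1.53×24.305 = 37.187 g → 8.27 wt%.
Mg in Mg_3Si_2O_5(OH)_4: molar mass 277.108 g/mol; 3×24.305 = 72.915 g → 26.31 wt%.
Difference = 8.27 − 26.31 = -18.04 percentage points.

-18.04 percentage points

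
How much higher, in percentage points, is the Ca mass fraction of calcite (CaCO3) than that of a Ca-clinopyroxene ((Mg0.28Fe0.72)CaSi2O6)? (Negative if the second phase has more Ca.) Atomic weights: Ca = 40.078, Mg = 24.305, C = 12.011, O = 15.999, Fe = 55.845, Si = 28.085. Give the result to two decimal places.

M(CaCO3) = 100.086 g/mol, so wt% Ca = 40.078/100.086 × 100 = 40.04%.
M((Mg0.28Fe0.72)CaSi2O6) = 239.256 g/mol, so wt% Ca = 40.078/239.256 × 100 = 16.75%.
40.04 − 16.75 = 23.29 pp.

23.29 percentage points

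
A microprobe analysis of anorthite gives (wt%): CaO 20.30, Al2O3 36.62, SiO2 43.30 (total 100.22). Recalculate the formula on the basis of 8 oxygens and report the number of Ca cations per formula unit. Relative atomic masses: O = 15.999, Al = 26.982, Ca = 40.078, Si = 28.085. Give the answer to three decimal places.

1.005 Ca apfu

20.30 wt% CaO ÷ 56.077 g/mol = 0.36200 mol, giving 0.36200 Ca and 0.36200 O.
36.62 wt% Al2O3 ÷ 101.961 g/mol = 0.35916 mol, giving 0.71832 Al and 1.07748 O.
43.30 wt% SiO2 ÷ 60.083 g/mol = 0.72067 mol, giving 0.72067 Si and 1.44134 O.
Oxygen sums to 2.88082; scaling by 8/2.88082 = 2.77699 puts the formula on 8 O.
Ca: 0.36200 × 2.77699 = 1.005 atoms per formula unit.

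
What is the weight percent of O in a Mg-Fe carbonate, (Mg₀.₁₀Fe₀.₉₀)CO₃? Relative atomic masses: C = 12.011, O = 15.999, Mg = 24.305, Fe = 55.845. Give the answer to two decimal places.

Formula mass = 0.10×24.305 + 0.90×55.845 + 1×12.011 + 3×15.999 = 112.699 g/mol, of which 47.997 g is O.
So O makes up 47.997/112.699 = 0.4259 of the mass, i.e. 42.59%.

42.59 weight percent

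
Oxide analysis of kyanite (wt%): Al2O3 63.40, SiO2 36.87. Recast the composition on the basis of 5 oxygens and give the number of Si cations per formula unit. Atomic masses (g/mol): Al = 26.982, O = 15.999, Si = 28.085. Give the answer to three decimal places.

0.992 Si apfu

Al2O3 (M=101.961): mol = 0.62181; Al = 1.24362, O = 1.86543.
SiO2 (M=60.083): mol = 0.61365; Si = 0.61365, O = 1.22730.
ΣO = 3.09273; factor = 5/ΣO = 1.61669.
Si apfu = 0.61365 × 1.61669 = 0.992.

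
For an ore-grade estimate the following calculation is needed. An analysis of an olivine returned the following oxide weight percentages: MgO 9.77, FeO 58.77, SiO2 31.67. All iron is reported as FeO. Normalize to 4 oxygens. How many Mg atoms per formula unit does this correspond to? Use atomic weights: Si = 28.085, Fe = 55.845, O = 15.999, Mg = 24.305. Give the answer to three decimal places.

9.77 wt% MgO ÷ 40.304 g/mol = 0.24241 mol, giving 0.24241 Mg and 0.24241 O.
58.77 wt% FeO ÷ 71.844 g/mol = 0.81802 mol, giving 0.81802 Fe and 0.81802 O.
31.67 wt% SiO2 ÷ 60.083 g/mol = 0.52710 mol, giving 0.52710 Si and 1.05420 O.
Oxygen sums to 2.11463; scaling by 4/2.11463 = 1.89158 puts the formula on 4 O.
Mg: 0.24241 × 1.89158 = 0.459 atoms per formula unit.

0.459 Mg apfu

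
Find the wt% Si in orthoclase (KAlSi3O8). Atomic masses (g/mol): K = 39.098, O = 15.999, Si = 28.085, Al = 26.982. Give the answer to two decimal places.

Molar mass of KAlSi3O8: 1×39.098 + 1×26.982 + 3×28.085 + 8×15.999 = 278.327 g/mol.
Mass of Si per formula unit: 3 × 28.085 = 84.255 g.
Weight fraction Si = 84.255 / 278.327 = 0.3027.

30.27 weight percent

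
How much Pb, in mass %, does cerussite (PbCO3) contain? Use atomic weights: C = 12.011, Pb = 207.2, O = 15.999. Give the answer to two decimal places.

Molar mass of PbCO3: 1·207.2 + 1·12.011 + 3·15.999 = 267.208 g/mol.
Mass of Pb per formula unit: 1 × 207.2 = 207.200 g.
Weight fraction Pb = 207.200 / 267.208 = 0.7754.

77.54 mass %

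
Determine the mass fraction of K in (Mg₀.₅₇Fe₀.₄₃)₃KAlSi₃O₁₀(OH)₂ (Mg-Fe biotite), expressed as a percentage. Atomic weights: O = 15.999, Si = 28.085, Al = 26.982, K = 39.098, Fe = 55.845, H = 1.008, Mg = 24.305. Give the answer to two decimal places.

8.54 wt%

Molar mass of (Mg₀.₅₇Fe₀.₄₃)₃KAlSi₃O₁₀(OH)₂: 1.71·24.305 + 1.29·55.845 + 1·39.098 + 1·26.982 + 3·28.085 + 12·15.999 + 2·1.008 = 457.941 g/mol.
Mass of K per formula unit: 1 × 39.098 = 39.098 g.
Weight fraction K = 39.098 / 457.941 = 0.0854.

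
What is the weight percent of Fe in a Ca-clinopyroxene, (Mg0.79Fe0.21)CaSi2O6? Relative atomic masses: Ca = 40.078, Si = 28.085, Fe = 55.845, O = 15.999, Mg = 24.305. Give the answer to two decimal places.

5.25 wt%

Molar mass of (Mg0.79Fe0.21)CaSi2O6: 0.79*24.305 + 0.21*55.845 + 1*40.078 + 2*28.085 + 6*15.999 = 223.170 g/mol.
Mass of Fe per formula unit: 0.21 × 55.845 = 11.727 g.
Weight fraction Fe = 11.727 / 223.170 = 0.0525.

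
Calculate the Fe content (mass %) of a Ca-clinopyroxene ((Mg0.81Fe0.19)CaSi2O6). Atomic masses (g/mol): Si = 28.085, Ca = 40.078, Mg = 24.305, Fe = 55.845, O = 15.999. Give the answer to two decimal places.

4.77 mass %

M((Mg0.81Fe0.19)CaSi2O6) = 222.540 g/mol.
Fe contributes 0.19 × 55.845 = 10.611 g per mole.
10.611/222.540 = 0.0477 → 4.77%.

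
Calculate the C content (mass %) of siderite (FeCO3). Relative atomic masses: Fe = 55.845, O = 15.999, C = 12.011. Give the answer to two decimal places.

Molar mass of FeCO3: 1×55.845 + 1×12.011 + 3×15.999 = 115.853 g/mol.
Mass of C per formula unit: 1 × 12.011 = 12.011 g.
Weight fraction C = 12.011 / 115.853 = 0.1037.

10.37 mass %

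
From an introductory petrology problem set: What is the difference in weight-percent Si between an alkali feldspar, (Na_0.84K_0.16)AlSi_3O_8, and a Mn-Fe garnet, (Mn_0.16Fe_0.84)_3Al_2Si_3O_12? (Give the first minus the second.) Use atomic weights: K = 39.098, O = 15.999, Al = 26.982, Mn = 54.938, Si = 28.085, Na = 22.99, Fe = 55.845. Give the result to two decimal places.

14.88 percentage points

First mineral: 84.255 g Si in 264.796 g formula = 31.82 wt% Si.
Second mineral: 84.255 g Si in 497.307 g formula = 16.94 wt% Si.
31.82% − 16.94% gives a difference of 14.88 percentage points.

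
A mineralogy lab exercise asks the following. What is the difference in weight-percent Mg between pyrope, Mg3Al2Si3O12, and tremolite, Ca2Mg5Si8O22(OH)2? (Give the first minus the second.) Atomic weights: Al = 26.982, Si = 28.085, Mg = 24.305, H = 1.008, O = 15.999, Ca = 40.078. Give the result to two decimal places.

Mg in Mg3Al2Si3O12: molar mass 403.122 g/mol; 3×24.305 = 72.915 g → 18.09 wt%.
Mg in Ca2Mg5Si8O22(OH)2: molar mass 812.353 g/mol; 5×24.305 = 121.525 g → 14.96 wt%.
Difference = 18.09 − 14.96 = 3.13 percentage points.

3.13 percentage points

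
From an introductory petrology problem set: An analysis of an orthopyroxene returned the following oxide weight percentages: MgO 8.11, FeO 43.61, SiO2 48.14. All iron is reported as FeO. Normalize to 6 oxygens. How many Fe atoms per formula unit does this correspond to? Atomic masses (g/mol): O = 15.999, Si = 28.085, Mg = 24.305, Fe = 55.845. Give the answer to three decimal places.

MgO (M=40.304): mol = 0.20122; Mg = 0.20122, O = 0.20122.
FeO (M=71.844): mol = 0.60701; Fe = 0.60701, O = 0.60701.
SiO2 (M=60.083): mol = 0.80122; Si = 0.80122, O = 1.60244.
ΣO = 2.41067; factor = 6/ΣO = 2.48893.
Fe apfu = 0.60701 × 2.48893 = 1.511.

1.511 Fe apfu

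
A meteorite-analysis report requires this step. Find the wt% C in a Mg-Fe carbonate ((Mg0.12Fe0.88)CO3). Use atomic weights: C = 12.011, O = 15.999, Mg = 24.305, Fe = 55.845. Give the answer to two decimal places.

10.72 mass %

Formula mass = 0.12×24.305 + 0.88×55.845 + 1×12.011 + 3×15.999 = 112.068 g/mol, of which 12.011 g is C.
So C makes up 12.011/112.068 = 0.1072 of the mass, i.e. 10.72%.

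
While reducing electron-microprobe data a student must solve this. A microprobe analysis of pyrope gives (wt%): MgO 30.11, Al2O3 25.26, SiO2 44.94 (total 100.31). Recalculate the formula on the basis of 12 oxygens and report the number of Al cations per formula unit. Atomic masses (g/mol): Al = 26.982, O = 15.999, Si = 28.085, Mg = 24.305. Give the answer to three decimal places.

MgO (M=40.304): mol = 0.74707; Mg = 0.74707, O = 0.74707.
Al2O3 (M=101.961): mol = 0.24774; Al = 0.49548, O = 0.74322.
SiO2 (M=60.083): mol = 0.74797; Si = 0.74797, O = 1.49594.
ΣO = 2.98623; factor = 12/ΣO = 4.01844.
Al apfu = 0.49548 × 4.01844 = 1.991.

1.991 Al apfu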